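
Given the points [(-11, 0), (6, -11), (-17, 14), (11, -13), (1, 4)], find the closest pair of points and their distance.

Computing all pairwise distances among 5 points:

d((-11, 0), (6, -11)) = 20.2485
d((-11, 0), (-17, 14)) = 15.2315
d((-11, 0), (11, -13)) = 25.5539
d((-11, 0), (1, 4)) = 12.6491
d((6, -11), (-17, 14)) = 33.9706
d((6, -11), (11, -13)) = 5.3852 <-- minimum
d((6, -11), (1, 4)) = 15.8114
d((-17, 14), (11, -13)) = 38.8973
d((-17, 14), (1, 4)) = 20.5913
d((11, -13), (1, 4)) = 19.7231

Closest pair: (6, -11) and (11, -13) with distance 5.3852

The closest pair is (6, -11) and (11, -13) with Euclidean distance 5.3852. For 5 points, brute-force pairwise comparison is shown above. For large n, the divide-and-conquer algorithm (sort by x, recurse on halves, check the dividing strip) achieves O(n log n).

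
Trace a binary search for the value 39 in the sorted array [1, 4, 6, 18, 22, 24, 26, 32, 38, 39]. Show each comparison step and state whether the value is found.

Binary search for 39 in [1, 4, 6, 18, 22, 24, 26, 32, 38, 39]:

lo=0, hi=9, mid=4, arr[mid]=22 -> 22 < 39, search right half
lo=5, hi=9, mid=7, arr[mid]=32 -> 32 < 39, search right half
lo=8, hi=9, mid=8, arr[mid]=38 -> 38 < 39, search right half
lo=9, hi=9, mid=9, arr[mid]=39 -> Found target at index 9!

Binary search finds 39 at index 9 after 4 comparisons. The search repeatedly halves the search space by comparing with the middle element.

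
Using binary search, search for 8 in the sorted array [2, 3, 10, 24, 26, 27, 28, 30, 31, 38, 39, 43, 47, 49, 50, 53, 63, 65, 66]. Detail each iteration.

Binary search for 8 in [2, 3, 10, 24, 26, 27, 28, 30, 31, 38, 39, 43, 47, 49, 50, 53, 63, 65, 66]:

lo=0, hi=18, mid=9, arr[mid]=38 -> 38 > 8, search left half
lo=0, hi=8, mid=4, arr[mid]=26 -> 26 > 8, search left half
lo=0, hi=3, mid=1, arr[mid]=3 -> 3 < 8, search right half
lo=2, hi=3, mid=2, arr[mid]=10 -> 10 > 8, search left half
lo=2 > hi=1, target 8 not found

Binary search determines that 8 is not in the array after 4 comparisons. The search space was exhausted without finding the target.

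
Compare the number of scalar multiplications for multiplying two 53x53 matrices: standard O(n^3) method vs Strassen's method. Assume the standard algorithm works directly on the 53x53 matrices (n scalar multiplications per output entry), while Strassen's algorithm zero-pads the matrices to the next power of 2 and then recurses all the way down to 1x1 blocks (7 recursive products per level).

Matrix multiplication for 53x53 matrices:

Strassen's algorithm requires power-of-2 dimensions. Pad 53x53 to 64x64 (next power of 2).

Standard algorithm: 53^3 = 148877 multiplications
Strassen's algorithm: 7^(log2(64)) = 7^6 = 117649 multiplications
Savings: 148877 - 117649 = 31228 multiplications

Standard: 148877 multiplications (53^3). Strassen: 117649 multiplications (7^6, after padding to 64x64). Strassen reduces 8 recursive multiplications to 7 at each level.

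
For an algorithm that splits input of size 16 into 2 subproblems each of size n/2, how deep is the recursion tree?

For divide and conquer with division factor 2:

Problem sizes at each level:
Level 0: 16
Level 1: 8
Level 2: 4
Level 3: 2
Level 4: 1

The root is level 0 and the size-1 base case is level 4 (the tree spans levels 0 through 4, i.e. 5 levels counting the root), so the depth is the number of divisions: log_2(16) = 4

The recursion tree depth is log_2(16) = 4. At each level, the problem size is divided by 2, so it takes 4 divisions to reduce to a base case of size 1. The algorithm makes 2 recursive calls at each level.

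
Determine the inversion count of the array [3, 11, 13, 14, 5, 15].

Finding inversions in [3, 11, 13, 14, 5, 15]:

(1, 4): arr[1]=11 > arr[4]=5
(2, 4): arr[2]=13 > arr[4]=5
(3, 4): arr[3]=14 > arr[4]=5

Total inversions: 3

The array has 3 inversion(s): (1,4), (2,4), (3,4). Each pair (i,j) satisfies i < j and arr[i] > arr[j].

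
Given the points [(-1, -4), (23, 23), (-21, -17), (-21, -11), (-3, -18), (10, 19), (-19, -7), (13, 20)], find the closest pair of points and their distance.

Computing all pairwise distances among 8 points:

d((-1, -4), (23, 23)) = 36.1248
d((-1, -4), (-21, -17)) = 23.8537
d((-1, -4), (-21, -11)) = 21.1896
d((-1, -4), (-3, -18)) = 14.1421
d((-1, -4), (10, 19)) = 25.4951
d((-1, -4), (-19, -7)) = 18.2483
d((-1, -4), (13, 20)) = 27.7849
d((23, 23), (-21, -17)) = 59.4643
d((23, 23), (-21, -11)) = 55.6058
d((23, 23), (-3, -18)) = 48.5489
d((23, 23), (10, 19)) = 13.6015
d((23, 23), (-19, -7)) = 51.614
d((23, 23), (13, 20)) = 10.4403
d((-21, -17), (-21, -11)) = 6.0
d((-21, -17), (-3, -18)) = 18.0278
d((-21, -17), (10, 19)) = 47.5079
d((-21, -17), (-19, -7)) = 10.198
d((-21, -17), (13, 20)) = 50.2494
d((-21, -11), (-3, -18)) = 19.3132
d((-21, -11), (10, 19)) = 43.1393
d((-21, -11), (-19, -7)) = 4.4721
d((-21, -11), (13, 20)) = 46.0109
d((-3, -18), (10, 19)) = 39.2173
d((-3, -18), (-19, -7)) = 19.4165
d((-3, -18), (13, 20)) = 41.2311
d((10, 19), (-19, -7)) = 38.9487
d((10, 19), (13, 20)) = 3.1623 <-- minimum
d((-19, -7), (13, 20)) = 41.8688

Closest pair: (10, 19) and (13, 20) with distance 3.1623

The closest pair is (10, 19) and (13, 20) with Euclidean distance 3.1623. For 8 points, brute-force pairwise comparison is shown above. For large n, the divide-and-conquer algorithm (sort by x, recurse on halves, check the dividing strip) achieves O(n log n).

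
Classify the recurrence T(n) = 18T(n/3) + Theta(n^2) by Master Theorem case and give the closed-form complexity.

Master Theorem for T(n) = 18T(n/3) + O(n^2):

a = 18, b = 3, c = 2
log_b(a) = log_3(18) = 2.6309

Case 1: c = 2 < log_3(18) = 2.6309
T(n) = O(n^(log_3 18))

For T(n) = 18T(n/3) + O(n^2): log_3(18) = 2.6309. This is Case 1 of the Master Theorem (c < log_b(a), work dominated by leaves), giving O(n^(log_3 18)).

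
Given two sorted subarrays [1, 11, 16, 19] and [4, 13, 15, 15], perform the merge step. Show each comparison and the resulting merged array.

Merging process:

Compare 1 vs 4: take 1 from left. Merged: [1]
Compare 11 vs 4: take 4 from right. Merged: [1, 4]
Compare 11 vs 13: take 11 from left. Merged: [1, 4, 11]
Compare 16 vs 13: take 13 from right. Merged: [1, 4, 11, 13]
Compare 16 vs 15: take 15 from right. Merged: [1, 4, 11, 13, 15]
Compare 16 vs 15: take 15 from right. Merged: [1, 4, 11, 13, 15, 15]
Append remaining from left: [16, 19]. Merged: [1, 4, 11, 13, 15, 15, 16, 19]

Final merged array: [1, 4, 11, 13, 15, 15, 16, 19]
Total comparisons: 6

The merged array is [1, 4, 11, 13, 15, 15, 16, 19], requiring 6 comparisons. The merge step runs in O(n) time where n is the total number of elements.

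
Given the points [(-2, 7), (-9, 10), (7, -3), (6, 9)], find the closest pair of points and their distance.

Computing all pairwise distances among 4 points:

d((-2, 7), (-9, 10)) = 7.6158 <-- minimum
d((-2, 7), (7, -3)) = 13.4536
d((-2, 7), (6, 9)) = 8.2462
d((-9, 10), (7, -3)) = 20.6155
d((-9, 10), (6, 9)) = 15.0333
d((7, -3), (6, 9)) = 12.0416

Closest pair: (-2, 7) and (-9, 10) with distance 7.6158

The closest pair is (-2, 7) and (-9, 10) with Euclidean distance 7.6158. For 4 points, brute-force pairwise comparison is shown above. For large n, the divide-and-conquer algorithm (sort by x, recurse on halves, check the dividing strip) achieves O(n log n).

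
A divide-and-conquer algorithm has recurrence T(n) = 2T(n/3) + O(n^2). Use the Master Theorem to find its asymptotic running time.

Master Theorem for T(n) = 2T(n/3) + O(n^2):

a = 2, b = 3, c = 2
log_b(a) = log_3(2) = 0.6309

Case 3: c = 2 > log_3(2) = 0.6309
T(n) = O(n^2) = O(n^2)

For T(n) = 2T(n/3) + O(n^2): log_3(2) = 0.6309. This is Case 3 of the Master Theorem (c > log_b(a), work dominated by root), giving O(n^2).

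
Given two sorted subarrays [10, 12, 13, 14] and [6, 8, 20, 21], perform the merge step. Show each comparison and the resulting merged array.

Merging process:

Compare 10 vs 6: take 6 from right. Merged: [6]
Compare 10 vs 8: take 8 from right. Merged: [6, 8]
Compare 10 vs 20: take 10 from left. Merged: [6, 8, 10]
Compare 12 vs 20: take 12 from left. Merged: [6, 8, 10, 12]
Compare 13 vs 20: take 13 from left. Merged: [6, 8, 10, 12, 13]
Compare 14 vs 20: take 14 from left. Merged: [6, 8, 10, 12, 13, 14]
Append remaining from right: [20, 21]. Merged: [6, 8, 10, 12, 13, 14, 20, 21]

Final merged array: [6, 8, 10, 12, 13, 14, 20, 21]
Total comparisons: 6

The merged array is [6, 8, 10, 12, 13, 14, 20, 21], requiring 6 comparisons. The merge step runs in O(n) time where n is the total number of elements.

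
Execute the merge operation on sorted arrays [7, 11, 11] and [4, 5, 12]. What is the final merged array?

Merging process:

Compare 7 vs 4: take 4 from right. Merged: [4]
Compare 7 vs 5: take 5 from right. Merged: [4, 5]
Compare 7 vs 12: take 7 from left. Merged: [4, 5, 7]
Compare 11 vs 12: take 11 from left. Merged: [4, 5, 7, 11]
Compare 11 vs 12: take 11 from left. Merged: [4, 5, 7, 11, 11]
Append remaining from right: [12]. Merged: [4, 5, 7, 11, 11, 12]

Final merged array: [4, 5, 7, 11, 11, 12]
Total comparisons: 5

The merged array is [4, 5, 7, 11, 11, 12], requiring 5 comparisons. The merge step runs in O(n) time where n is the total number of elements.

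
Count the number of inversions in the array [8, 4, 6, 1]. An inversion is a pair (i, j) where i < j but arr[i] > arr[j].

Finding inversions in [8, 4, 6, 1]:

(0, 1): arr[0]=8 > arr[1]=4
(0, 2): arr[0]=8 > arr[2]=6
(0, 3): arr[0]=8 > arr[3]=1
(1, 3): arr[1]=4 > arr[3]=1
(2, 3): arr[2]=6 > arr[3]=1

Total inversions: 5

The array has 5 inversion(s): (0,1), (0,2), (0,3), (1,3), (2,3). Each pair (i,j) satisfies i < j and arr[i] > arr[j].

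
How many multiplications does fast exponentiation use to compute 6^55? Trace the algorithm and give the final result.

Computing 6^55 by squaring (build up from 6^1; each line after the first costs one multiplication):

6^1 = 6
6^2 = (6^1)^2 = 6^2 = 36
6^3 = 6 * 6^2 = 6 * 36 = 216
6^6 = (6^3)^2 = 216^2 = 46656
6^12 = (6^6)^2 = 46656^2 = 2176782336
6^13 = 6 * 6^12 = 6 * 2176782336 = 13060694016
6^26 = (6^13)^2 = 13060694016^2 = 170581728179578208256
6^27 = 6 * 6^26 = 6 * 170581728179578208256 = 1023490369077469249536
6^54 = (6^27)^2 = 1023490369077469249536^2 = 1047532535594334222593508922191671036215296
6^55 = 6 * 6^54 = 6 * 1047532535594334222593508922191671036215296 = 6285195213566005335561053533150026217291776

Result: 6285195213566005335561053533150026217291776
Multiplications needed: 9 (9 lines after 6^1)

6^55 = 6285195213566005335561053533150026217291776. Using exponentiation by squaring, this requires 9 multiplications. The key idea: if the exponent is even, square the half-power; if odd, multiply by the base once.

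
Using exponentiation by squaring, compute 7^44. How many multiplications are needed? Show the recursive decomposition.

Computing 7^44 by squaring (build up from 7^1; each line after the first costs one multiplication):

7^1 = 7
7^2 = (7^1)^2 = 7^2 = 49
7^4 = (7^2)^2 = 49^2 = 2401
7^5 = 7 * 7^4 = 7 * 2401 = 16807
7^10 = (7^5)^2 = 16807^2 = 282475249
7^11 = 7 * 7^10 = 7 * 282475249 = 1977326743
7^22 = (7^11)^2 = 1977326743^2 = 3909821048582988049
7^44 = (7^22)^2 = 3909821048582988049^2 = 15286700631942576193765185769276826401

Result: 15286700631942576193765185769276826401
Multiplications needed: 7 (7 lines after 7^1)

7^44 = 15286700631942576193765185769276826401. Using exponentiation by squaring, this requires 7 multiplications. The key idea: if the exponent is even, square the half-power; if odd, multiply by the base once.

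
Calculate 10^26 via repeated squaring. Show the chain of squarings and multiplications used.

Computing 10^26 by squaring (build up from 10^1; each line after the first costs one multiplication):

10^1 = 10
10^2 = (10^1)^2 = 10^2 = 100
10^3 = 10 * 10^2 = 10 * 100 = 1000
10^6 = (10^3)^2 = 1000^2 = 1000000
10^12 = (10^6)^2 = 1000000^2 = 1000000000000
10^13 = 10 * 10^12 = 10 * 1000000000000 = 10000000000000
10^26 = (10^13)^2 = 10000000000000^2 = 100000000000000000000000000

Result: 100000000000000000000000000
Multiplications needed: 6 (6 lines after 10^1)

10^26 = 100000000000000000000000000. Using exponentiation by squaring, this requires 6 multiplications. The key idea: if the exponent is even, square the half-power; if odd, multiply by the base once.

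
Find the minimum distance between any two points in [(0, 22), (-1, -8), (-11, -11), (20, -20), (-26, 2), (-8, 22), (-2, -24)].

Computing all pairwise distances among 7 points:

d((0, 22), (-1, -8)) = 30.0167
d((0, 22), (-11, -11)) = 34.7851
d((0, 22), (20, -20)) = 46.5188
d((0, 22), (-26, 2)) = 32.8024
d((0, 22), (-8, 22)) = 8.0 <-- minimum
d((0, 22), (-2, -24)) = 46.0435
d((-1, -8), (-11, -11)) = 10.4403
d((-1, -8), (20, -20)) = 24.1868
d((-1, -8), (-26, 2)) = 26.9258
d((-1, -8), (-8, 22)) = 30.8058
d((-1, -8), (-2, -24)) = 16.0312
d((-11, -11), (20, -20)) = 32.28
d((-11, -11), (-26, 2)) = 19.8494
d((-11, -11), (-8, 22)) = 33.1361
d((-11, -11), (-2, -24)) = 15.8114
d((20, -20), (-26, 2)) = 50.9902
d((20, -20), (-8, 22)) = 50.4777
d((20, -20), (-2, -24)) = 22.3607
d((-26, 2), (-8, 22)) = 26.9072
d((-26, 2), (-2, -24)) = 35.3836
d((-8, 22), (-2, -24)) = 46.3897

Closest pair: (0, 22) and (-8, 22) with distance 8.0

The closest pair is (0, 22) and (-8, 22) with Euclidean distance 8.0. For 7 points, brute-force pairwise comparison is shown above. For large n, the divide-and-conquer algorithm (sort by x, recurse on halves, check the dividing strip) achieves O(n log n).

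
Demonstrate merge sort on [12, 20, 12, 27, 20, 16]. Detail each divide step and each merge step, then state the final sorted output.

Merge sort trace:

Split: [12, 20, 12, 27, 20, 16] -> [12, 20, 12] and [27, 20, 16]
  Split: [12, 20, 12] -> [12] and [20, 12]
    Split: [20, 12] -> [20] and [12]
    Merge: [20] + [12] -> [12, 20]
  Merge: [12] + [12, 20] -> [12, 12, 20]
  Split: [27, 20, 16] -> [27] and [20, 16]
    Split: [20, 16] -> [20] and [16]
    Merge: [20] + [16] -> [16, 20]
  Merge: [27] + [16, 20] -> [16, 20, 27]
Merge: [12, 12, 20] + [16, 20, 27] -> [12, 12, 16, 20, 20, 27]

Final sorted array: [12, 12, 16, 20, 20, 27]

The merge sort proceeds by recursively splitting the array and merging sorted halves.
After all merges, the sorted array is [12, 12, 16, 20, 20, 27].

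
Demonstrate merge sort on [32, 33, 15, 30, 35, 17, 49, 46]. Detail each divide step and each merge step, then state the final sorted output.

Merge sort trace:

Split: [32, 33, 15, 30, 35, 17, 49, 46] -> [32, 33, 15, 30] and [35, 17, 49, 46]
  Split: [32, 33, 15, 30] -> [32, 33] and [15, 30]
    Split: [32, 33] -> [32] and [33]
    Merge: [32] + [33] -> [32, 33]
    Split: [15, 30] -> [15] and [30]
    Merge: [15] + [30] -> [15, 30]
  Merge: [32, 33] + [15, 30] -> [15, 30, 32, 33]
  Split: [35, 17, 49, 46] -> [35, 17] and [49, 46]
    Split: [35, 17] -> [35] and [17]
    Merge: [35] + [17] -> [17, 35]
    Split: [49, 46] -> [49] and [46]
    Merge: [49] + [46] -> [46, 49]
  Merge: [17, 35] + [46, 49] -> [17, 35, 46, 49]
Merge: [15, 30, 32, 33] + [17, 35, 46, 49] -> [15, 17, 30, 32, 33, 35, 46, 49]

Final sorted array: [15, 17, 30, 32, 33, 35, 46, 49]

The merge sort proceeds by recursively splitting the array and merging sorted halves.
After all merges, the sorted array is [15, 17, 30, 32, 33, 35, 46, 49].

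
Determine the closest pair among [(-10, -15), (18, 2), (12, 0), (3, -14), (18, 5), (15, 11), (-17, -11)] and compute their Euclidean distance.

Computing all pairwise distances among 7 points:

d((-10, -15), (18, 2)) = 32.7567
d((-10, -15), (12, 0)) = 26.6271
d((-10, -15), (3, -14)) = 13.0384
d((-10, -15), (18, 5)) = 34.4093
d((-10, -15), (15, 11)) = 36.0694
d((-10, -15), (-17, -11)) = 8.0623
d((18, 2), (12, 0)) = 6.3246
d((18, 2), (3, -14)) = 21.9317
d((18, 2), (18, 5)) = 3.0 <-- minimum
d((18, 2), (15, 11)) = 9.4868
d((18, 2), (-17, -11)) = 37.3363
d((12, 0), (3, -14)) = 16.6433
d((12, 0), (18, 5)) = 7.8102
d((12, 0), (15, 11)) = 11.4018
d((12, 0), (-17, -11)) = 31.0161
d((3, -14), (18, 5)) = 24.2074
d((3, -14), (15, 11)) = 27.7308
d((3, -14), (-17, -11)) = 20.2237
d((18, 5), (15, 11)) = 6.7082
d((18, 5), (-17, -11)) = 38.4838
d((15, 11), (-17, -11)) = 38.833

Closest pair: (18, 2) and (18, 5) with distance 3.0

The closest pair is (18, 2) and (18, 5) with Euclidean distance 3.0. For 7 points, brute-force pairwise comparison is shown above. For large n, the divide-and-conquer algorithm (sort by x, recurse on halves, check the dividing strip) achieves O(n log n).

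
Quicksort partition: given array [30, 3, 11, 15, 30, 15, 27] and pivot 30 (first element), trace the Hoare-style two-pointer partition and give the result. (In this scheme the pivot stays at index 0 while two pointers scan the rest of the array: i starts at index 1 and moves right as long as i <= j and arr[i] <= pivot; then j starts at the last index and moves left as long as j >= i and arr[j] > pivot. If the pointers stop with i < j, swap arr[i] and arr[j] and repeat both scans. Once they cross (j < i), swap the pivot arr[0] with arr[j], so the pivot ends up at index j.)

Hoare-style two-pointer partition with pivot = 30:

Initial array: [30, 3, 11, 15, 30, 15, 27]

Pointers start at i = 1, j = 6.
i ends at 7, j ends at 6: the pointers have crossed (j < i), so scanning stops.

Swap pivot arr[0] with arr[6] to place pivot at position 6: [27, 3, 11, 15, 30, 15, 30]
Pivot position: 6

After partitioning with pivot 30, the array becomes [27, 3, 11, 15, 30, 15, 30]. The pivot is placed at index 6. All elements to the left of the pivot are <= 30, and all elements to the right are > 30.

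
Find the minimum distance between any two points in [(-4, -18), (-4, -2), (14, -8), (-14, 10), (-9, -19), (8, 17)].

Computing all pairwise distances among 6 points:

d((-4, -18), (-4, -2)) = 16.0
d((-4, -18), (14, -8)) = 20.5913
d((-4, -18), (-14, 10)) = 29.7321
d((-4, -18), (-9, -19)) = 5.099 <-- minimum
d((-4, -18), (8, 17)) = 37.0
d((-4, -2), (14, -8)) = 18.9737
d((-4, -2), (-14, 10)) = 15.6205
d((-4, -2), (-9, -19)) = 17.72
d((-4, -2), (8, 17)) = 22.4722
d((14, -8), (-14, 10)) = 33.2866
d((14, -8), (-9, -19)) = 25.4951
d((14, -8), (8, 17)) = 25.7099
d((-14, 10), (-9, -19)) = 29.4279
d((-14, 10), (8, 17)) = 23.0868
d((-9, -19), (8, 17)) = 39.8121

Closest pair: (-4, -18) and (-9, -19) with distance 5.099

The closest pair is (-4, -18) and (-9, -19) with Euclidean distance 5.099. For 6 points, brute-force pairwise comparison is shown above. For large n, the divide-and-conquer algorithm (sort by x, recurse on halves, check the dividing strip) achieves O(n log n).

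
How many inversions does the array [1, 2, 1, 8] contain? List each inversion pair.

Finding inversions in [1, 2, 1, 8]:

(1, 2): arr[1]=2 > arr[2]=1

Total inversions: 1

The array has 1 inversion(s): (1,2). Each pair (i,j) satisfies i < j and arr[i] > arr[j].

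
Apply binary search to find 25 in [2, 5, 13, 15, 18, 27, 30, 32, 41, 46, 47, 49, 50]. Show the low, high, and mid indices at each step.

Binary search for 25 in [2, 5, 13, 15, 18, 27, 30, 32, 41, 46, 47, 49, 50]:

lo=0, hi=12, mid=6, arr[mid]=30 -> 30 > 25, search left half
lo=0, hi=5, mid=2, arr[mid]=13 -> 13 < 25, search right half
lo=3, hi=5, mid=4, arr[mid]=18 -> 18 < 25, search right half
lo=5, hi=5, mid=5, arr[mid]=27 -> 27 > 25, search left half
lo=5 > hi=4, target 25 not found

Binary search determines that 25 is not in the array after 4 comparisons. The search space was exhausted without finding the target.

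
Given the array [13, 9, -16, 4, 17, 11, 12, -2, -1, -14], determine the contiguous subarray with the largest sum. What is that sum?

Using Kadane's algorithm on [13, 9, -16, 4, 17, 11, 12, -2, -1, -14]:

Scanning through the array:
Position 1 (value 9): max_ending_here = 22, max_so_far = 22
Position 2 (value -16): max_ending_here = 6, max_so_far = 22
Position 3 (value 4): max_ending_here = 10, max_so_far = 22
Position 4 (value 17): max_ending_here = 27, max_so_far = 27
Position 5 (value 11): max_ending_here = 38, max_so_far = 38
Position 6 (value 12): max_ending_here = 50, max_so_far = 50
Position 7 (value -2): max_ending_here = 48, max_so_far = 50
Position 8 (value -1): max_ending_here = 47, max_so_far = 50
Position 9 (value -14): max_ending_here = 33, max_so_far = 50

Maximum subarray: [13, 9, -16, 4, 17, 11, 12]
Maximum sum: 50

The maximum subarray is [13, 9, -16, 4, 17, 11, 12] with sum 50. This subarray runs from index 0 to index 6.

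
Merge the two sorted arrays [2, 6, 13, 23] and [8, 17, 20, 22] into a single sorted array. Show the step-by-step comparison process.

Merging process:

Compare 2 vs 8: take 2 from left. Merged: [2]
Compare 6 vs 8: take 6 from left. Merged: [2, 6]
Compare 13 vs 8: take 8 from right. Merged: [2, 6, 8]
Compare 13 vs 17: take 13 from left. Merged: [2, 6, 8, 13]
Compare 23 vs 17: take 17 from right. Merged: [2, 6, 8, 13, 17]
Compare 23 vs 20: take 20 from right. Merged: [2, 6, 8, 13, 17, 20]
Compare 23 vs 22: take 22 from right. Merged: [2, 6, 8, 13, 17, 20, 22]
Append remaining from left: [23]. Merged: [2, 6, 8, 13, 17, 20, 22, 23]

Final merged array: [2, 6, 8, 13, 17, 20, 22, 23]
Total comparisons: 7

The merged array is [2, 6, 8, 13, 17, 20, 22, 23], requiring 7 comparisons. The merge step runs in O(n) time where n is the total number of elements.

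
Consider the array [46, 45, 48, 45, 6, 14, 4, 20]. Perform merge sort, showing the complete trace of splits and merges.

Merge sort trace:

Split: [46, 45, 48, 45, 6, 14, 4, 20] -> [46, 45, 48, 45] and [6, 14, 4, 20]
  Split: [46, 45, 48, 45] -> [46, 45] and [48, 45]
    Split: [46, 45] -> [46] and [45]
    Merge: [46] + [45] -> [45, 46]
    Split: [48, 45] -> [48] and [45]
    Merge: [48] + [45] -> [45, 48]
  Merge: [45, 46] + [45, 48] -> [45, 45, 46, 48]
  Split: [6, 14, 4, 20] -> [6, 14] and [4, 20]
    Split: [6, 14] -> [6] and [14]
    Merge: [6] + [14] -> [6, 14]
    Split: [4, 20] -> [4] and [20]
    Merge: [4] + [20] -> [4, 20]
  Merge: [6, 14] + [4, 20] -> [4, 6, 14, 20]
Merge: [45, 45, 46, 48] + [4, 6, 14, 20] -> [4, 6, 14, 20, 45, 45, 46, 48]

Final sorted array: [4, 6, 14, 20, 45, 45, 46, 48]

The merge sort proceeds by recursively splitting the array and merging sorted halves.
After all merges, the sorted array is [4, 6, 14, 20, 45, 45, 46, 48].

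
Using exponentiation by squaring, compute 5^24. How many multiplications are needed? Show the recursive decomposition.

Computing 5^24 by squaring (build up from 5^1; each line after the first costs one multiplication):

5^1 = 5
5^2 = (5^1)^2 = 5^2 = 25
5^3 = 5 * 5^2 = 5 * 25 = 125
5^6 = (5^3)^2 = 125^2 = 15625
5^12 = (5^6)^2 = 15625^2 = 244140625
5^24 = (5^12)^2 = 244140625^2 = 59604644775390625

Result: 59604644775390625
Multiplications needed: 5 (5 lines after 5^1)

5^24 = 59604644775390625. Using exponentiation by squaring, this requires 5 multiplications. The key idea: if the exponent is even, square the half-power; if odd, multiply by the base once.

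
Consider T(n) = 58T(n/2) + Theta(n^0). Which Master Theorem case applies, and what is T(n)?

Master Theorem for T(n) = 58T(n/2) + O(n^0):

a = 58, b = 2, c = 0
log_b(a) = log_2(58) = 5.8580

Case 1: c = 0 < log_2(58) = 5.8580
T(n) = O(n^(log_2 58))

For T(n) = 58T(n/2) + O(n^0): log_2(58) = 5.8580. This is Case 1 of the Master Theorem (c < log_b(a), work dominated by leaves), giving O(n^(log_2 58)).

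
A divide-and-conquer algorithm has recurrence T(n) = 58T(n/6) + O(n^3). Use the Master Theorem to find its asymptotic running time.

Master Theorem for T(n) = 58T(n/6) + O(n^3):

a = 58, b = 6, c = 3
log_b(a) = log_6(58) = 2.2662

Case 3: c = 3 > log_6(58) = 2.2662
T(n) = O(n^3) = O(n^3)

For T(n) = 58T(n/6) + O(n^3): log_6(58) = 2.2662. This is Case 3 of the Master Theorem (c > log_b(a), work dominated by root), giving O(n^3).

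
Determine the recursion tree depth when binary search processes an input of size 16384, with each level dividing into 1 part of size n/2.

For divide and conquer with division factor 2:

Problem sizes at each level:
Level 0: 16384
Level 1: 8192
Level 2: 4096
Level 3: 2048
Level 4: 1024
Level 5: 512
Level 6: 256
Level 7: 128
Level 8: 64
Level 9: 32
Level 10: 16
Level 11: 8
Level 12: 4
Level 13: 2
Level 14: 1

The root is level 0 and the size-1 base case is level 14 (the tree spans levels 0 through 14, i.e. 15 levels counting the root), so the depth is the number of divisions: log_2(16384) = 14

The recursion tree depth is log_2(16384) = 14. At each level, the problem size is divided by 2, so it takes 14 divisions to reduce to a base case of size 1. The algorithm makes 1 recursive call at each level.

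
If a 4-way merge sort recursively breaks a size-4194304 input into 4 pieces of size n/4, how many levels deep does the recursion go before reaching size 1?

For divide and conquer with division factor 4:

Problem sizes at each level:
Level 0: 4194304
Level 1: 1048576
Level 2: 262144
Level 3: 65536
Level 4: 16384
Level 5: 4096
Level 6: 1024
Level 7: 256
Level 8: 64
Level 9: 16
Level 10: 4
Level 11: 1

The root is level 0 and the size-1 base case is level 11 (the tree spans levels 0 through 11, i.e. 12 levels counting the root), so the depth is the number of divisions: log_4(4194304) = 11

The recursion tree depth is log_4(4194304) = 11. At each level, the problem size is divided by 4, so it takes 11 divisions to reduce to a base case of size 1. The algorithm makes 4 recursive calls at each level.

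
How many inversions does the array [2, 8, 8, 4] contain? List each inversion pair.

Finding inversions in [2, 8, 8, 4]:

(1, 3): arr[1]=8 > arr[3]=4
(2, 3): arr[2]=8 > arr[3]=4

Total inversions: 2

The array has 2 inversion(s): (1,3), (2,3). Each pair (i,j) satisfies i < j and arr[i] > arr[j].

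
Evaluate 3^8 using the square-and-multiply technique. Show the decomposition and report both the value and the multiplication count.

Computing 3^8 by squaring (build up from 3^1; each line after the first costs one multiplication):

3^1 = 3
3^2 = (3^1)^2 = 3^2 = 9
3^4 = (3^2)^2 = 9^2 = 81
3^8 = (3^4)^2 = 81^2 = 6561

Result: 6561
Multiplications needed: 3 (3 lines after 3^1)

3^8 = 6561. Using exponentiation by squaring, this requires 3 multiplications. The key idea: if the exponent is even, square the half-power; if odd, multiply by the base once.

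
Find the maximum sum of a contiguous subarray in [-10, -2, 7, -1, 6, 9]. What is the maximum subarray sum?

Using Kadane's algorithm on [-10, -2, 7, -1, 6, 9]:

Scanning through the array:
Position 1 (value -2): max_ending_here = -2, max_so_far = -2
Position 2 (value 7): max_ending_here = 7, max_so_far = 7
Position 3 (value -1): max_ending_here = 6, max_so_far = 7
Position 4 (value 6): max_ending_here = 12, max_so_far = 12
Position 5 (value 9): max_ending_here = 21, max_so_far = 21

Maximum subarray: [7, -1, 6, 9]
Maximum sum: 21

The maximum subarray is [7, -1, 6, 9] with sum 21. This subarray runs from index 2 to index 5.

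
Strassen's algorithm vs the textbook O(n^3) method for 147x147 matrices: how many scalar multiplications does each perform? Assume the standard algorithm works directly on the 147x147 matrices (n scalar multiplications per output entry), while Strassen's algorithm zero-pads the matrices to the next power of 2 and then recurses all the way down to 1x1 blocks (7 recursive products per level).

Matrix multiplication for 147x147 matrices:

Strassen's algorithm requires power-of-2 dimensions. Pad 147x147 to 256x256 (next power of 2).

Standard algorithm: 147^3 = 3176523 multiplications
Strassen's algorithm: 7^(log2(256)) = 7^8 = 5764801 multiplications
Difference: 3176523 - 5764801 = -2588278 (Strassen uses MORE here due to padding overhead — for small or just-over-power-of-2 n, padding can outweigh the per-level savings)

Standard: 3176523 multiplications (147^3). Strassen: 5764801 multiplications (7^8, after padding to 256x256). Strassen reduces 8 recursive multiplications to 7 at each level.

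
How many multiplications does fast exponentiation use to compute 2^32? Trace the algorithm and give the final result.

Computing 2^32 by squaring (build up from 2^1; each line after the first costs one multiplication):

2^1 = 2
2^2 = (2^1)^2 = 2^2 = 4
2^4 = (2^2)^2 = 4^2 = 16
2^8 = (2^4)^2 = 16^2 = 256
2^16 = (2^8)^2 = 256^2 = 65536
2^32 = (2^16)^2 = 65536^2 = 4294967296

Result: 4294967296
Multiplications needed: 5 (5 lines after 2^1)

2^32 = 4294967296. Using exponentiation by squaring, this requires 5 multiplications. The key idea: if the exponent is even, square the half-power; if odd, multiply by the base once.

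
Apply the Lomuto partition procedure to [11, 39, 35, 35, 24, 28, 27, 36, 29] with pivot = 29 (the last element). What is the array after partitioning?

Lomuto partition with pivot = 29:

Initial array: [11, 39, 35, 35, 24, 28, 27, 36, 29]

arr[0]=11 <= 29: swap with position 0, array becomes [11, 39, 35, 35, 24, 28, 27, 36, 29]
arr[1]=39 > 29: no swap
arr[2]=35 > 29: no swap
arr[3]=35 > 29: no swap
arr[4]=24 <= 29: swap with position 1, array becomes [11, 24, 35, 35, 39, 28, 27, 36, 29]
arr[5]=28 <= 29: swap with position 2, array becomes [11, 24, 28, 35, 39, 35, 27, 36, 29]
arr[6]=27 <= 29: swap with position 3, array becomes [11, 24, 28, 27, 39, 35, 35, 36, 29]
arr[7]=36 > 29: no swap

Place pivot at position 4: [11, 24, 28, 27, 29, 35, 35, 36, 39]
Pivot position: 4

After partitioning with pivot 29, the array becomes [11, 24, 28, 27, 29, 35, 35, 36, 39]. The pivot is placed at index 4. All elements to the left of the pivot are <= 29, and all elements to the right are > 29.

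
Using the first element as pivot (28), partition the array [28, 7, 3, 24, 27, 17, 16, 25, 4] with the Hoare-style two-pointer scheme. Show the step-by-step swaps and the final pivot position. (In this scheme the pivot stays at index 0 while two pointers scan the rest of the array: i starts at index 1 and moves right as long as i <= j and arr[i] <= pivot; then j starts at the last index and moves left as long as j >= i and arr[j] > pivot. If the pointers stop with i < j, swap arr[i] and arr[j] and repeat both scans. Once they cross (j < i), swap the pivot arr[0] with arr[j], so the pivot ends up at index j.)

Hoare-style two-pointer partition with pivot = 28:

Initial array: [28, 7, 3, 24, 27, 17, 16, 25, 4]

Pointers start at i = 1, j = 8.
i ends at 9, j ends at 8: the pointers have crossed (j < i), so scanning stops.

Swap pivot arr[0] with arr[8] to place pivot at position 8: [4, 7, 3, 24, 27, 17, 16, 25, 28]
Pivot position: 8

After partitioning with pivot 28, the array becomes [4, 7, 3, 24, 27, 17, 16, 25, 28]. The pivot is placed at index 8. All elements to the left of the pivot are <= 28, and all elements to the right are > 28.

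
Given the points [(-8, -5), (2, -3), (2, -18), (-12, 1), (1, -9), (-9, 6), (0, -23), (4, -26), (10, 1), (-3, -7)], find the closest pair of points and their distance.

Computing all pairwise distances among 10 points:

d((-8, -5), (2, -3)) = 10.198
d((-8, -5), (2, -18)) = 16.4012
d((-8, -5), (-12, 1)) = 7.2111
d((-8, -5), (1, -9)) = 9.8489
d((-8, -5), (-9, 6)) = 11.0454
d((-8, -5), (0, -23)) = 19.6977
d((-8, -5), (4, -26)) = 24.1868
d((-8, -5), (10, 1)) = 18.9737
d((-8, -5), (-3, -7)) = 5.3852
d((2, -3), (2, -18)) = 15.0
d((2, -3), (-12, 1)) = 14.5602
d((2, -3), (1, -9)) = 6.0828
d((2, -3), (-9, 6)) = 14.2127
d((2, -3), (0, -23)) = 20.0998
d((2, -3), (4, -26)) = 23.0868
d((2, -3), (10, 1)) = 8.9443
d((2, -3), (-3, -7)) = 6.4031
d((2, -18), (-12, 1)) = 23.6008
d((2, -18), (1, -9)) = 9.0554
d((2, -18), (-9, 6)) = 26.4008
d((2, -18), (0, -23)) = 5.3852
d((2, -18), (4, -26)) = 8.2462
d((2, -18), (10, 1)) = 20.6155
d((2, -18), (-3, -7)) = 12.083
d((-12, 1), (1, -9)) = 16.4012
d((-12, 1), (-9, 6)) = 5.831
d((-12, 1), (0, -23)) = 26.8328
d((-12, 1), (4, -26)) = 31.3847
d((-12, 1), (10, 1)) = 22.0
d((-12, 1), (-3, -7)) = 12.0416
d((1, -9), (-9, 6)) = 18.0278
d((1, -9), (0, -23)) = 14.0357
d((1, -9), (4, -26)) = 17.2627
d((1, -9), (10, 1)) = 13.4536
d((1, -9), (-3, -7)) = 4.4721 <-- minimum
d((-9, 6), (0, -23)) = 30.3645
d((-9, 6), (4, -26)) = 34.5398
d((-9, 6), (10, 1)) = 19.6469
d((-9, 6), (-3, -7)) = 14.3178
d((0, -23), (4, -26)) = 5.0
d((0, -23), (10, 1)) = 26.0
d((0, -23), (-3, -7)) = 16.2788
d((4, -26), (10, 1)) = 27.6586
d((4, -26), (-3, -7)) = 20.2485
d((10, 1), (-3, -7)) = 15.2643

Closest pair: (1, -9) and (-3, -7) with distance 4.4721

The closest pair is (1, -9) and (-3, -7) with Euclidean distance 4.4721. For 10 points, brute-force pairwise comparison is shown above. For large n, the divide-and-conquer algorithm (sort by x, recurse on halves, check the dividing strip) achieves O(n log n).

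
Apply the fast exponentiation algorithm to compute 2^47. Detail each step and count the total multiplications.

Computing 2^47 by squaring (build up from 2^1; each line after the first costs one multiplication):

2^1 = 2
2^2 = (2^1)^2 = 2^2 = 4
2^4 = (2^2)^2 = 4^2 = 16
2^5 = 2 * 2^4 = 2 * 16 = 32
2^10 = (2^5)^2 = 32^2 = 1024
2^11 = 2 * 2^10 = 2 * 1024 = 2048
2^22 = (2^11)^2 = 2048^2 = 4194304
2^23 = 2 * 2^22 = 2 * 4194304 = 8388608
2^46 = (2^23)^2 = 8388608^2 = 70368744177664
2^47 = 2 * 2^46 = 2 * 70368744177664 = 140737488355328

Result: 140737488355328
Multiplications needed: 9 (9 lines after 2^1)

2^47 = 140737488355328. Using exponentiation by squaring, this requires 9 multiplications. The key idea: if the exponent is even, square the half-power; if odd, multiply by the base once.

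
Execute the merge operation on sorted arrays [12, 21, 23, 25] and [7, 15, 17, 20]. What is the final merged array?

Merging process:

Compare 12 vs 7: take 7 from right. Merged: [7]
Compare 12 vs 15: take 12 from left. Merged: [7, 12]
Compare 21 vs 15: take 15 from right. Merged: [7, 12, 15]
Compare 21 vs 17: take 17 from right. Merged: [7, 12, 15, 17]
Compare 21 vs 20: take 20 from right. Merged: [7, 12, 15, 17, 20]
Append remaining from left: [21, 23, 25]. Merged: [7, 12, 15, 17, 20, 21, 23, 25]

Final merged array: [7, 12, 15, 17, 20, 21, 23, 25]
Total comparisons: 5

The merged array is [7, 12, 15, 17, 20, 21, 23, 25], requiring 5 comparisons. The merge step runs in O(n) time where n is the total number of elements.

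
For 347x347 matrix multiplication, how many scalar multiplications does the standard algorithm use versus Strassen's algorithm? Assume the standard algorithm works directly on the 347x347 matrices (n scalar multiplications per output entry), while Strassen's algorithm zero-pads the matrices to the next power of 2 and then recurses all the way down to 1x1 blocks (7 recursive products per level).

Matrix multiplication for 347x347 matrices:

Strassen's algorithm requires power-of-2 dimensions. Pad 347x347 to 512x512 (next power of 2).

Standard algorithm: 347^3 = 41781923 multiplications
Strassen's algorithm: 7^(log2(512)) = 7^9 = 40353607 multiplications
Savings: 41781923 - 40353607 = 1428316 multiplications

Standard: 41781923 multiplications (347^3). Strassen: 40353607 multiplications (7^9, after padding to 512x512). Strassen reduces 8 recursive multiplications to 7 at each level.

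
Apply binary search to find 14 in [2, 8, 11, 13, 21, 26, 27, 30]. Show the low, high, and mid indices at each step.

Binary search for 14 in [2, 8, 11, 13, 21, 26, 27, 30]:

lo=0, hi=7, mid=3, arr[mid]=13 -> 13 < 14, search right half
lo=4, hi=7, mid=5, arr[mid]=26 -> 26 > 14, search left half
lo=4, hi=4, mid=4, arr[mid]=21 -> 21 > 14, search left half
lo=4 > hi=3, target 14 not found

Binary search determines that 14 is not in the array after 3 comparisons. The search space was exhausted without finding the target.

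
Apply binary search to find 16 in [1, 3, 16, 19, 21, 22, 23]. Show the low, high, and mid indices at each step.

Binary search for 16 in [1, 3, 16, 19, 21, 22, 23]:

lo=0, hi=6, mid=3, arr[mid]=19 -> 19 > 16, search left half
lo=0, hi=2, mid=1, arr[mid]=3 -> 3 < 16, search right half
lo=2, hi=2, mid=2, arr[mid]=16 -> Found target at index 2!

Binary search finds 16 at index 2 after 3 comparisons. The search repeatedly halves the search space by comparing with the middle element.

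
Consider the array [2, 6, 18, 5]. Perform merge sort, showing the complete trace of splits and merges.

Merge sort trace:

Split: [2, 6, 18, 5] -> [2, 6] and [18, 5]
  Split: [2, 6] -> [2] and [6]
  Merge: [2] + [6] -> [2, 6]
  Split: [18, 5] -> [18] and [5]
  Merge: [18] + [5] -> [5, 18]
Merge: [2, 6] + [5, 18] -> [2, 5, 6, 18]

Final sorted array: [2, 5, 6, 18]

The merge sort proceeds by recursively splitting the array and merging sorted halves.
After all merges, the sorted array is [2, 5, 6, 18].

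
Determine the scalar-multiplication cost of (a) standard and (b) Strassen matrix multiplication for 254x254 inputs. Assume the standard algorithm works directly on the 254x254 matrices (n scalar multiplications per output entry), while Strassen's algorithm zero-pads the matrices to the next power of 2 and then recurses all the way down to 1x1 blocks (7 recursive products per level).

Matrix multiplication for 254x254 matrices:

Strassen's algorithm requires power-of-2 dimensions. Pad 254x254 to 256x256 (next power of 2).

Standard algorithm: 254^3 = 16387064 multiplications
Strassen's algorithm: 7^(log2(256)) = 7^8 = 5764801 multiplications
Savings: 16387064 - 5764801 = 10622263 multiplications

Standard: 16387064 multiplications (254^3). Strassen: 5764801 multiplications (7^8, after padding to 256x256). Strassen reduces 8 recursive multiplications to 7 at each level.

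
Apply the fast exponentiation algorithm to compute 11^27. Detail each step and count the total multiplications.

Computing 11^27 by squaring (build up from 11^1; each line after the first costs one multiplication):

11^1 = 11
11^2 = (11^1)^2 = 11^2 = 121
11^3 = 11 * 11^2 = 11 * 121 = 1331
11^6 = (11^3)^2 = 1331^2 = 1771561
11^12 = (11^6)^2 = 1771561^2 = 3138428376721
11^13 = 11 * 11^12 = 11 * 3138428376721 = 34522712143931
11^26 = (11^13)^2 = 34522712143931^2 = 1191817653772720942460132761
11^27 = 11 * 11^26 = 11 * 1191817653772720942460132761 = 13109994191499930367061460371

Result: 13109994191499930367061460371
Multiplications needed: 7 (7 lines after 11^1)

11^27 = 13109994191499930367061460371. Using exponentiation by squaring, this requires 7 multiplications. The key idea: if the exponent is even, square the half-power; if odd, multiply by the base once.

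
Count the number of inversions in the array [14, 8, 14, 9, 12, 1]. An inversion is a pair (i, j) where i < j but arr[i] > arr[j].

Finding inversions in [14, 8, 14, 9, 12, 1]:

(0, 1): arr[0]=14 > arr[1]=8
(0, 3): arr[0]=14 > arr[3]=9
(0, 4): arr[0]=14 > arr[4]=12
(0, 5): arr[0]=14 > arr[5]=1
(1, 5): arr[1]=8 > arr[5]=1
(2, 3): arr[2]=14 > arr[3]=9
(2, 4): arr[2]=14 > arr[4]=12
(2, 5): arr[2]=14 > arr[5]=1
(3, 5): arr[3]=9 > arr[5]=1
(4, 5): arr[4]=12 > arr[5]=1

Total inversions: 10

The array has 10 inversion(s): (0,1), (0,3), (0,4), (0,5), (1,5), (2,3), (2,4), (2,5), (3,5), (4,5). Each pair (i,j) satisfies i < j and arr[i] > arr[j].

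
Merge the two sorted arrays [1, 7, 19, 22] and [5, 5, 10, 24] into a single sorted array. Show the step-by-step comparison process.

Merging process:

Compare 1 vs 5: take 1 from left. Merged: [1]
Compare 7 vs 5: take 5 from right. Merged: [1, 5]
Compare 7 vs 5: take 5 from right. Merged: [1, 5, 5]
Compare 7 vs 10: take 7 from left. Merged: [1, 5, 5, 7]
Compare 19 vs 10: take 10 from right. Merged: [1, 5, 5, 7, 10]
Compare 19 vs 24: take 19 from left. Merged: [1, 5, 5, 7, 10, 19]
Compare 22 vs 24: take 22 from left. Merged: [1, 5, 5, 7, 10, 19, 22]
Append remaining from right: [24]. Merged: [1, 5, 5, 7, 10, 19, 22, 24]

Final merged array: [1, 5, 5, 7, 10, 19, 22, 24]
Total comparisons: 7

The merged array is [1, 5, 5, 7, 10, 19, 22, 24], requiring 7 comparisons. The merge step runs in O(n) time where n is the total number of elements.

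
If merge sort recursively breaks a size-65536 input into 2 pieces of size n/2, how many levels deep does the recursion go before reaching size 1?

For divide and conquer with division factor 2:

Problem sizes at each level:
Level 0: 65536
Level 1: 32768
Level 2: 16384
Level 3: 8192
Level 4: 4096
Level 5: 2048
Level 6: 1024
Level 7: 512
Level 8: 256
Level 9: 128
Level 10: 64
Level 11: 32
Level 12: 16
Level 13: 8
Level 14: 4
Level 15: 2
Level 16: 1

The root is level 0 and the size-1 base case is level 16 (the tree spans levels 0 through 16, i.e. 17 levels counting the root), so the depth is the number of divisions: log_2(65536) = 16

The recursion tree depth is log_2(65536) = 16. At each level, the problem size is divided by 2, so it takes 16 divisions to reduce to a base case of size 1. The algorithm makes 2 recursive calls at each level.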